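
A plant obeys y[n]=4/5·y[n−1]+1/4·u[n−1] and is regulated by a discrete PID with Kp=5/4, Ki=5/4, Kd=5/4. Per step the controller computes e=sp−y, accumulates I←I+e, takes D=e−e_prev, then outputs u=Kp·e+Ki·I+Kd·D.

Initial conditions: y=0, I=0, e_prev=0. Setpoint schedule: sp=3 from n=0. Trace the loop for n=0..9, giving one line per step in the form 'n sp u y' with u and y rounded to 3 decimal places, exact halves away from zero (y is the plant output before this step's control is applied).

0 3 11.250 0.000
1 3 0.703 2.813
2 3 5.903 2.426
3 3 2.423 3.416
4 3 3.432 3.339
5 3 2.198 3.529
6 3 2.361 3.373
7 3 2.016 3.288
8 3 2.126 3.135
9 3 2.123 3.039

(exact arithmetic carried between steps; '≈' marks a value shown rounded to 6 d.p. or computed from one; I and e_prev carry over from the previous line; the table rounds u and y to 3 d.p., halves away from zero)
n=0: y=0, sp=3, e=sp−y=3; I=3, D=e−e_prev=3; u=5/4·3+5/4·3+5/4·3=11.25; next y=4/5·0+1/4·11.25=2.8125
n=1: y=2.8125, sp=3, e=sp−y=0.1875; I=3.1875, D=e−e_prev=-2.8125; u=5/4·0.1875+5/4·3.1875+5/4·(-2.8125)=0.703125; next y=4/5·2.8125+1/4·0.703125≈2.425781
n=2: y≈2.425781, sp=3, e=sp−y≈0.574219; I≈3.761719, D=e−e_prev≈0.386719; u=5/4·0.574219+5/4·3.761719+5/4·0.386719≈5.903320; next y=4/5·2.425781+1/4·5.903320≈3.416455
n=3: y≈3.416455, sp=3, e=sp−y≈-0.416455; I≈3.345264, D=e−e_prev≈-0.990674; u=5/4·(-0.416455)+5/4·3.345264+5/4·(-0.990674)≈2.422668; next y=4/5·3.416455+1/4·2.422668≈3.338831
n=4: y≈3.338831, sp=3, e=sp−y≈-0.338831; I≈3.006432, D=e−e_prev≈0.077624; u=5/4·(-0.338831)+5/4·3.006432+5/4·0.077624≈3.431532; next y=4/5·3.338831+1/4·3.431532≈3.528948
n=5: y≈3.528948, sp=3, e=sp−y≈-0.528948; I≈2.477485, D=e−e_prev≈-0.190117; u=5/4·(-0.528948)+5/4·2.477485+5/4·(-0.190117)≈2.198025; next y=4/5·3.528948+1/4·2.198025≈3.372665
n=6: y≈3.372665, sp=3, e=sp−y≈-0.372665; I≈2.104820, D=e−e_prev≈0.156283; u=5/4·(-0.372665)+5/4·2.104820+5/4·0.156283≈2.360548; next y=4/5·3.372665+1/4·2.360548≈3.288269
n=7: y≈3.288269, sp=3, e=sp−y≈-0.288269; I≈1.816551, D=e−e_prev≈0.084396; u=5/4·(-0.288269)+5/4·1.816551+5/4·0.084396≈2.015848; next y=4/5·3.288269+1/4·2.015848≈3.134577
n=8: y≈3.134577, sp=3, e=sp−y≈-0.134577; I≈1.681974, D=e−e_prev≈0.153692; u=5/4·(-0.134577)+5/4·1.681974+5/4·0.153692≈2.126361; next y=4/5·3.134577+1/4·2.126361≈3.039252
n=9: y≈3.039252, sp=3, e=sp−y≈-0.039252; I≈1.642722, D=e−e_prev≈0.095325; u=5/4·(-0.039252)+5/4·1.642722+5/4·0.095325≈2.123494; next y=4/5·3.039252+1/4·2.123494≈2.962275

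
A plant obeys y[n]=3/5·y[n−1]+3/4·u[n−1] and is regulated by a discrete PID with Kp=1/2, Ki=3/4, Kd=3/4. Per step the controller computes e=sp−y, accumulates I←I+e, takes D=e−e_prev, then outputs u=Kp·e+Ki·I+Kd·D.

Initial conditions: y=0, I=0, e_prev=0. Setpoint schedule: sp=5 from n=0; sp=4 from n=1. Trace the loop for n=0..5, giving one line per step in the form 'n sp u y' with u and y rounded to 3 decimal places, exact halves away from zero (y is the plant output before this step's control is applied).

(exact arithmetic carried between steps; '≈' marks a value shown rounded to 6 d.p. or computed from one; I and e_prev carry over from the previous line; the table rounds u and y to 3 d.p., halves away from zero)
n=0: y=0, sp=5, e=sp−y=5; I=5, D=e−e_prev=5; u=1/2·5+3/4·5+3/4·5=10; next y=3/5·0+3/4·10=7.5
n=1: y=7.5, sp=4, e=sp−y=-3.5; I=1.5, D=e−e_prev=-8.5; u=1/2·(-3.5)+3/4·1.5+3/4·(-8.5)=-7; next y=3/5·7.5+3/4·(-7)=-0.75
n=2: y=-0.75, sp=4, e=sp−y=4.75; I=6.25, D=e−e_prev=8.25; u=1/2·4.75+3/4·6.25+3/4·8.25=13.25; next y=3/5·(-0.75)+3/4·13.25=9.4875
n=3: y=9.4875, sp=4, e=sp−y=-5.4875; I=0.7625, D=e−e_prev=-10.2375; u=1/2·(-5.4875)+3/4·0.7625+3/4·(-10.2375)=-9.85; next y=3/5·9.4875+3/4·(-9.85)=-1.695
n=4: y=-1.695, sp=4, e=sp−y=5.695; I=6.4575, D=e−e_prev=11.1825; u=1/2·5.695+3/4·6.4575+3/4·11.1825=16.0775; next y=3/5·(-1.695)+3/4·16.0775=11.041125
n=5: y=11.041125, sp=4, e=sp−y=-7.041125; I=-0.583625, D=e−e_prev=-12.736125; u=1/2·(-7.041125)+3/4·(-0.583625)+3/4·(-12.736125)=-13.510375; next y=3/5·11.041125+3/4·(-13.510375)≈-3.508106

0 5 10.000 0.000
1 4 -7.000 7.500
2 4 13.250 -0.750
3 4 -9.850 9.488
4 4 16.078 -1.695
5 4 -13.510 11.041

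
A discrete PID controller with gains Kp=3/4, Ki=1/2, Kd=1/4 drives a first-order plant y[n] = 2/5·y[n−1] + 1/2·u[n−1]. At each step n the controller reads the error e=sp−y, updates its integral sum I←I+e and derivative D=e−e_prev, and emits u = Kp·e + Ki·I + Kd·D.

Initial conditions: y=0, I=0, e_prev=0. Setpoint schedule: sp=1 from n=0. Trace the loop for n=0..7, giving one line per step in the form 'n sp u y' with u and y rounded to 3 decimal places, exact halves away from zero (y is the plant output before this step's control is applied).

0 1 1.500 0.000
1 1 0.625 0.750
2 1 1.144 0.613
3 1 0.997 0.817
4 1 1.127 0.825
5 1 1.114 0.894
6 1 1.153 0.914
7 1 1.159 0.942

(exact arithmetic carried between steps; '≈' marks a value shown rounded to 6 d.p. or computed from one; I and e_prev carry over from the previous line; the table rounds u and y to 3 d.p., halves away from zero)
n=0: y=0, sp=1, e=sp−y=1; I=1, D=e−e_prev=1; u=3/4·1+1/2·1+1/4·1=1.5; next y=2/5·0+1/2·1.5=0.75
n=1: y=0.75, sp=1, e=sp−y=0.25; I=1.25, D=e−e_prev=-0.75; u=3/4·0.25+1/2·1.25+1/4·(-0.75)=0.625; next y=2/5·0.75+1/2·0.625=0.6125
n=2: y=0.6125, sp=1, e=sp−y=0.3875; I=1.6375, D=e−e_prev=0.1375; u=3/4·0.3875+1/2·1.6375+1/4·0.1375=1.14375; next y=2/5·0.6125+1/2·1.14375=0.816875
n=3: y=0.816875, sp=1, e=sp−y=0.183125; I=1.820625, D=e−e_prev=-0.204375; u=3/4·0.183125+1/2·1.820625+1/4·(-0.204375)≈0.996563; next y=2/5·0.816875+1/2·0.996563≈0.825031
n=4: y≈0.825031, sp=1, e=sp−y≈0.174969; I≈1.995594, D=e−e_prev≈-0.008156; u=3/4·0.174969+1/2·1.995594+1/4·(-0.008156)≈1.126984; next y=2/5·0.825031+1/2·1.126984≈0.893505
n=5: y≈0.893505, sp=1, e=sp−y≈0.106495; I≈2.102089, D=e−e_prev≈-0.068473; u=3/4·0.106495+1/2·2.102089+1/4·(-0.068473)≈1.113798; next y=2/5·0.893505+1/2·1.113798≈0.914301
n=6: y≈0.914301, sp=1, e=sp−y≈0.085699; I≈2.187788, D=e−e_prev≈-0.020796; u=3/4·0.085699+1/2·2.187788+1/4·(-0.020796)≈1.152970; next y=2/5·0.914301+1/2·1.152970≈0.942205
n=7: y≈0.942205, sp=1, e=sp−y≈0.057795; I≈2.245583, D=e−e_prev≈-0.027904; u=3/4·0.057795+1/2·2.245583+1/4·(-0.027904)≈1.159162; next y=2/5·0.942205+1/2·1.159162≈0.956463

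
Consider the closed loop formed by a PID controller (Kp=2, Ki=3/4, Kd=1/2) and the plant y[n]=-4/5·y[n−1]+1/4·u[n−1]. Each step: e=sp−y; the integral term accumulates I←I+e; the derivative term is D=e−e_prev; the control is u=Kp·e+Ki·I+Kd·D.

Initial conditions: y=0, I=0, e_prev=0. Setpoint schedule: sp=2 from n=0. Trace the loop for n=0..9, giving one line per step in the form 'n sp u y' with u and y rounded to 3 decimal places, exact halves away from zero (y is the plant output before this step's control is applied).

(exact arithmetic carried between steps; '≈' marks a value shown rounded to 6 d.p. or computed from one; I and e_prev carry over from the previous line; the table rounds u and y to 3 d.p., halves away from zero)
n=0: y=0, sp=2, e=sp−y=2; I=2, D=e−e_prev=2; u=2·2+3/4·2+1/2·2=6.5; next y=-4/5·0+1/4·6.5=1.625
n=1: y=1.625, sp=2, e=sp−y=0.375; I=2.375, D=e−e_prev=-1.625; u=2·0.375+3/4·2.375+1/2·(-1.625)=1.71875; next y=-4/5·1.625+1/4·1.71875≈-0.870313
n=2: y≈-0.870313, sp=2, e=sp−y≈2.870313; I≈5.245313, D=e−e_prev≈2.495313; u=2·2.870313+3/4·5.245313+1/2·2.495313≈10.922266; next y=-4/5·(-0.870313)+1/4·10.922266≈3.426816
n=3: y≈3.426816, sp=2, e=sp−y≈-1.426816; I≈3.818496, D=e−e_prev≈-4.297129; u=2·(-1.426816)+3/4·3.818496+1/2·(-4.297129)≈-2.138325; next y=-4/5·3.426816+1/4·(-2.138325)≈-3.276034
n=4: y≈-3.276034, sp=2, e=sp−y≈5.276034; I≈9.094531, D=e−e_prev≈6.702851; u=2·5.276034+3/4·9.094531+1/2·6.702851≈20.724392; next y=-4/5·(-3.276034)+1/4·20.724392≈7.801926
n=5: y≈7.801926, sp=2, e=sp−y≈-5.801926; I≈3.292605, D=e−e_prev≈-11.077960; u=2·(-5.801926)+3/4·3.292605+1/2·(-11.077960)≈-14.673377; next y=-4/5·7.801926+1/4·(-14.673377)≈-9.909885
n=6: y≈-9.909885, sp=2, e=sp−y≈11.909885; I≈15.202490, D=e−e_prev≈17.711810; u=2·11.909885+3/4·15.202490+1/2·17.711810≈44.077542; next y=-4/5·(-9.909885)+1/4·44.077542≈18.947293
n=7: y≈18.947293, sp=2, e=sp−y≈-16.947293; I≈-1.744804, D=e−e_prev≈-28.857178; u=2·(-16.947293)+3/4·(-1.744804)+1/2·(-28.857178)≈-49.631779; next y=-4/5·18.947293+1/4·(-49.631779)≈-27.565779
n=8: y≈-27.565779, sp=2, e=sp−y≈29.565779; I≈27.820976, D=e−e_prev≈46.513073; u=2·29.565779+3/4·27.820976+1/2·46.513073≈103.253827; next y=-4/5·(-27.565779)+1/4·103.253827≈47.866080
n=9: y≈47.866080, sp=2, e=sp−y≈-45.866080; I≈-18.045105, D=e−e_prev≈-75.431860; u=2·(-45.866080)+3/4·(-18.045105)+1/2·(-75.431860)≈-142.981919; next y=-4/5·47.866080+1/4·(-142.981919)≈-74.038344

0 2 6.500 0.000
1 2 1.719 1.625
2 2 10.922 -0.870
3 2 -2.138 3.427
4 2 20.724 -3.276
5 2 -14.673 7.802
6 2 44.078 -9.910
7 2 -49.632 18.947
8 2 103.254 -27.566
9 2 -142.982 47.866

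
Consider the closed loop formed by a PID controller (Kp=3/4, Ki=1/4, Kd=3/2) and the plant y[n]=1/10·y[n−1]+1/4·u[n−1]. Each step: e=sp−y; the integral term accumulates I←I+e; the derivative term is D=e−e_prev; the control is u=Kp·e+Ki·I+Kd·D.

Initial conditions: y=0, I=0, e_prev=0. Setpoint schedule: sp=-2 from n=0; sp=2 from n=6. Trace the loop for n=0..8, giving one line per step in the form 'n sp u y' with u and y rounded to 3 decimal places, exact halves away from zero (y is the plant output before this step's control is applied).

0 -2 -5.000 0.000
1 -2 0.625 -1.250
2 -2 -4.641 0.031
3 -2 -0.256 -1.157
4 -2 -4.692 -0.180
5 -2 -1.153 -1.191
6 2 5.168 -0.407
7 2 -3.201 1.251
8 2 4.290 -0.675

(exact arithmetic carried between steps; '≈' marks a value shown rounded to 6 d.p. or computed from one; I and e_prev carry over from the previous line; the table rounds u and y to 3 d.p., halves away from zero)
n=0: y=0, sp=-2, e=sp−y=-2; I=-2, D=e−e_prev=-2; u=3/4·(-2)+1/4·(-2)+3/2·(-2)=-5; next y=1/10·0+1/4·(-5)=-1.25
n=1: y=-1.25, sp=-2, e=sp−y=-0.75; I=-2.75, D=e−e_prev=1.25; u=3/4·(-0.75)+1/4·(-2.75)+3/2·1.25=0.625; next y=1/10·(-1.25)+1/4·0.625=0.03125
n=2: y=0.03125, sp=-2, e=sp−y=-2.03125; I=-4.78125, D=e−e_prev=-1.28125; u=3/4·(-2.03125)+1/4·(-4.78125)+3/2·(-1.28125)=-4.640625; next y=1/10·0.03125+1/4·(-4.640625)≈-1.157031
n=3: y≈-1.157031, sp=-2, e=sp−y≈-0.842969; I≈-5.624219, D=e−e_prev≈1.188281; u=3/4·(-0.842969)+1/4·(-5.624219)+3/2·1.188281≈-0.255859; next y=1/10·(-1.157031)+1/4·(-0.255859)≈-0.179668
n=4: y≈-0.179668, sp=-2, e=sp−y≈-1.820332; I≈-7.444551, D=e−e_prev≈-0.977363; u=3/4·(-1.820332)+1/4·(-7.444551)+3/2·(-0.977363)≈-4.692432; next y=1/10·(-0.179668)+1/4·(-4.692432)≈-1.191075
n=5: y≈-1.191075, sp=-2, e=sp−y≈-0.808925; I≈-8.253476, D=e−e_prev≈1.011407; u=3/4·(-0.808925)+1/4·(-8.253476)+3/2·1.011407≈-1.152953; next y=1/10·(-1.191075)+1/4·(-1.152953)≈-0.407346
n=6: y≈-0.407346, sp=2, e=sp−y≈2.407346; I≈-5.846130, D=e−e_prev≈3.216271; u=3/4·2.407346+1/4·(-5.846130)+3/2·3.216271≈5.168383; next y=1/10·(-0.407346)+1/4·5.168383≈1.251361
n=7: y≈1.251361, sp=2, e=sp−y≈0.748639; I≈-5.097492, D=e−e_prev≈-1.658707; u=3/4·0.748639+1/4·(-5.097492)+3/2·(-1.658707)≈-3.200954; next y=1/10·1.251361+1/4·(-3.200954)≈-0.675102
n=8: y≈-0.675102, sp=2, e=sp−y≈2.675102; I≈-2.422389, D=e−e_prev≈1.926464; u=3/4·2.675102+1/4·(-2.422389)+3/2·1.926464≈4.290425; next y=1/10·(-0.675102)+1/4·4.290425≈1.005096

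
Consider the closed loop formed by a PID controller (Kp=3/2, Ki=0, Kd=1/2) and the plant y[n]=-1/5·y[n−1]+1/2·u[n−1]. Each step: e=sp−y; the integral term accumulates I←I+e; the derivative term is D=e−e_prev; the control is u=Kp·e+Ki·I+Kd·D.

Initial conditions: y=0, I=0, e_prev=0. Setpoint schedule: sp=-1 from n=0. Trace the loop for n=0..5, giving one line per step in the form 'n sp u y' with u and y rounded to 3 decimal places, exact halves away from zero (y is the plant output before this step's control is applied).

0 -1 -2.000 0.000
1 -1 0.500 -1.000
2 -1 -2.900 0.450
3 -1 1.805 -1.540
4 -1 -4.691 1.211
5 -1 4.280 -2.588

(exact arithmetic carried between steps; '≈' marks a value shown rounded to 6 d.p. or computed from one; I and e_prev carry over from the previous line; the table rounds u and y to 3 d.p., halves away from zero)
n=0: y=0, sp=-1, e=sp−y=-1; I=-1, D=e−e_prev=-1; u=3/2·(-1)+0·(-1)+1/2·(-1)=-2; next y=-1/5·0+1/2·(-2)=-1
n=1: y=-1, sp=-1, e=sp−y=0; I=-1, D=e−e_prev=1; u=3/2·0+0·(-1)+1/2·1=0.5; next y=-1/5·(-1)+1/2·0.5=0.45
n=2: y=0.45, sp=-1, e=sp−y=-1.45; I=-2.45, D=e−e_prev=-1.45; u=3/2·(-1.45)+0·(-2.45)+1/2·(-1.45)=-2.9; next y=-1/5·0.45+1/2·(-2.9)=-1.54
n=3: y=-1.54, sp=-1, e=sp−y=0.54; I=-1.91, D=e−e_prev=1.99; u=3/2·0.54+0·(-1.91)+1/2·1.99=1.805; next y=-1/5·(-1.54)+1/2·1.805=1.2105
n=4: y=1.2105, sp=-1, e=sp−y=-2.2105; I=-4.1205, D=e−e_prev=-2.7505; u=3/2·(-2.2105)+0·(-4.1205)+1/2·(-2.7505)=-4.691; next y=-1/5·1.2105+1/2·(-4.691)=-2.5876
n=5: y=-2.5876, sp=-1, e=sp−y=1.5876; I=-2.5329, D=e−e_prev=3.7981; u=3/2·1.5876+0·(-2.5329)+1/2·3.7981=4.28045; next y=-1/5·(-2.5876)+1/2·4.28045=2.657745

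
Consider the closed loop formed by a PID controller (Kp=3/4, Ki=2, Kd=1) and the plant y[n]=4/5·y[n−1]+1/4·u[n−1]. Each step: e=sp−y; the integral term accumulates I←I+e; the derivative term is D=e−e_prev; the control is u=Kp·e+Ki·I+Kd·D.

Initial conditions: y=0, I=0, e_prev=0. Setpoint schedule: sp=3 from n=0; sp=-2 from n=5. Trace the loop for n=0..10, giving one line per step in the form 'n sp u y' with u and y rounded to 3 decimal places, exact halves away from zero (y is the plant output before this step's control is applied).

0 3 11.250 0.000
1 3 3.703 2.813
2 3 5.528 3.176
3 3 2.739 3.923
4 3 2.015 3.823
5 -2 -17.503 3.562
6 -2 -4.807 -1.526
7 -2 -7.481 -2.423
8 -2 -2.336 -3.808
9 -2 -0.771 -3.631
10 -2 0.668 -3.097

(exact arithmetic carried between steps; '≈' marks a value shown rounded to 6 d.p. or computed from one; I and e_prev carry over from the previous line; the table rounds u and y to 3 d.p., halves away from zero)
n=0: y=0, sp=3, e=sp−y=3; I=3, D=e−e_prev=3; u=3/4·3+2·3+1·3=11.25; next y=4/5·0+1/4·11.25=2.8125
n=1: y=2.8125, sp=3, e=sp−y=0.1875; I=3.1875, D=e−e_prev=-2.8125; u=3/4·0.1875+2·3.1875+1·(-2.8125)=3.703125; next y=4/5·2.8125+1/4·3.703125≈3.175781
n=2: y≈3.175781, sp=3, e=sp−y≈-0.175781; I≈3.011719, D=e−e_prev≈-0.363281; u=3/4·(-0.175781)+2·3.011719+1·(-0.363281)≈5.528320; next y=4/5·3.175781+1/4·5.528320≈3.922705
n=3: y≈3.922705, sp=3, e=sp−y≈-0.922705; I≈2.089014, D=e−e_prev≈-0.746924; u=3/4·(-0.922705)+2·2.089014+1·(-0.746924)≈2.739075; next y=4/5·3.922705+1/4·2.739075≈3.822933
n=4: y≈3.822933, sp=3, e=sp−y≈-0.822933; I≈1.266081, D=e−e_prev≈0.099772; u=3/4·(-0.822933)+2·1.266081+1·0.099772≈2.014735; next y=4/5·3.822933+1/4·2.014735≈3.562030
n=5: y≈3.562030, sp=-2, e=sp−y≈-5.562030; I≈-4.295949, D=e−e_prev≈-4.739097; u=3/4·(-5.562030)+2·(-4.295949)+1·(-4.739097)≈-17.502517; next y=4/5·3.562030+1/4·(-17.502517)≈-1.526005
n=6: y≈-1.526005, sp=-2, e=sp−y≈-0.473995; I≈-4.769943, D=e−e_prev≈5.088035; u=3/4·(-0.473995)+2·(-4.769943)+1·5.088035≈-4.807348; next y=4/5·(-1.526005)+1/4·(-4.807348)≈-2.422641
n=7: y≈-2.422641, sp=-2, e=sp−y≈0.422641; I≈-4.347302, D=e−e_prev≈0.896636; u=3/4·0.422641+2·(-4.347302)+1·0.896636≈-7.480988; next y=4/5·(-2.422641)+1/4·(-7.480988)≈-3.808360
n=8: y≈-3.808360, sp=-2, e=sp−y≈1.808360; I≈-2.538942, D=e−e_prev≈1.385719; u=3/4·1.808360+2·(-2.538942)+1·1.385719≈-2.335896; next y=4/5·(-3.808360)+1/4·(-2.335896)≈-3.630662
n=9: y≈-3.630662, sp=-2, e=sp−y≈1.630662; I≈-0.908280, D=e−e_prev≈-0.177698; u=3/4·1.630662+2·(-0.908280)+1·(-0.177698)≈-0.771262; next y=4/5·(-3.630662)+1/4·(-0.771262)≈-3.097345
n=10: y≈-3.097345, sp=-2, e=sp−y≈1.097345; I≈0.189065, D=e−e_prev≈-0.533317; u=3/4·1.097345+2·0.189065+1·(-0.533317)≈0.667822; next y=4/5·(-3.097345)+1/4·0.667822≈-2.310921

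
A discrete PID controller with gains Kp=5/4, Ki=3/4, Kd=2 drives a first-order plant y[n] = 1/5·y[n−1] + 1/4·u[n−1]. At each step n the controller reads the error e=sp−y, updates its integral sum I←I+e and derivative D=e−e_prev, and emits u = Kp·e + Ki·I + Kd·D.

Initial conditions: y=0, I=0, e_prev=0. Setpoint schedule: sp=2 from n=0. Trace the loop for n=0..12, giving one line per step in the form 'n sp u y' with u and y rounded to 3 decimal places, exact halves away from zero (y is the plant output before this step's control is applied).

(exact arithmetic carried between steps; '≈' marks a value shown rounded to 6 d.p. or computed from one; I and e_prev carry over from the previous line; the table rounds u and y to 3 d.p., halves away from zero)
n=0: y=0, sp=2, e=sp−y=2; I=2, D=e−e_prev=2; u=5/4·2+3/4·2+2·2=8; next y=1/5·0+1/4·8=2
n=1: y=2, sp=2, e=sp−y=0; I=2, D=e−e_prev=-2; u=5/4·0+3/4·2+2·(-2)=-2.5; next y=1/5·2+1/4·(-2.5)=-0.225
n=2: y=-0.225, sp=2, e=sp−y=2.225; I=4.225, D=e−e_prev=2.225; u=5/4·2.225+3/4·4.225+2·2.225=10.4; next y=1/5·(-0.225)+1/4·10.4=2.555
n=3: y=2.555, sp=2, e=sp−y=-0.555; I=3.67, D=e−e_prev=-2.78; u=5/4·(-0.555)+3/4·3.67+2·(-2.78)=-3.50125; next y=1/5·2.555+1/4·(-3.50125)≈-0.364313
n=4: y≈-0.364313, sp=2, e=sp−y≈2.364313; I≈6.034313, D=e−e_prev≈2.919313; u=5/4·2.364313+3/4·6.034313+2·2.919313≈13.31975; next y=1/5·(-0.364313)+1/4·13.31975≈3.257075
n=5: y=3.257075, sp=2, e=sp−y=-1.257075; I≈4.777238, D=e−e_prev≈-3.621388; u=5/4·(-1.257075)+3/4·4.777238+2·(-3.621388)≈-5.231191; next y=1/5·3.257075+1/4·(-5.231191)≈-0.656383
n=6: y≈-0.656383, sp=2, e=sp−y≈2.656383; I≈7.433620, D=e−e_prev≈3.913458; u=5/4·2.656383+3/4·7.433620+2·3.913458≈16.722609; next y=1/5·(-0.656383)+1/4·16.722609≈4.049376
n=7: y≈4.049376, sp=2, e=sp−y≈-2.049376; I≈5.384245, D=e−e_prev≈-4.705758; u=5/4·(-2.049376)+3/4·5.384245+2·(-4.705758)≈-7.935053; next y=1/5·4.049376+1/4·(-7.935053)≈-1.173888
n=8: y≈-1.173888, sp=2, e=sp−y≈3.173888; I≈8.558133, D=e−e_prev≈5.223264; u=5/4·3.173888+3/4·8.558133+2·5.223264≈20.832487; next y=1/5·(-1.173888)+1/4·20.832487≈4.973344
n=9: y≈4.973344, sp=2, e=sp−y≈-2.973344; I≈5.584788, D=e−e_prev≈-6.147232; u=5/4·(-2.973344)+3/4·5.584788+2·(-6.147232)≈-11.822553; next y=1/5·4.973344+1/4·(-11.822553)≈-1.960969
n=10: y≈-1.960969, sp=2, e=sp−y≈3.960969; I≈9.545758, D=e−e_prev≈6.934314; u=5/4·3.960969+3/4·9.545758+2·6.934314≈25.979158; next y=1/5·(-1.960969)+1/4·25.979158≈6.102595
n=11: y≈6.102595, sp=2, e=sp−y≈-4.102595; I≈5.443162, D=e−e_prev≈-8.063565; u=5/4·(-4.102595)+3/4·5.443162+2·(-8.063565)≈-17.173002; next y=1/5·6.102595+1/4·(-17.173002)≈-3.072732
n=12: y≈-3.072732, sp=2, e=sp−y≈5.072732; I≈10.515894, D=e−e_prev≈9.175327; u=5/4·5.072732+3/4·10.515894+2·9.175327≈32.578489; next y=1/5·(-3.072732)+1/4·32.578489≈7.530076

0 2 8.000 0.000
1 2 -2.500 2.000
2 2 10.400 -0.225
3 2 -3.501 2.555
4 2 13.320 -0.364
5 2 -5.231 3.257
6 2 16.723 -0.656
7 2 -7.935 4.049
8 2 20.832 -1.174
9 2 -11.823 4.973
10 2 25.979 -1.961
11 2 -17.173 6.103
12 2 32.578 -3.073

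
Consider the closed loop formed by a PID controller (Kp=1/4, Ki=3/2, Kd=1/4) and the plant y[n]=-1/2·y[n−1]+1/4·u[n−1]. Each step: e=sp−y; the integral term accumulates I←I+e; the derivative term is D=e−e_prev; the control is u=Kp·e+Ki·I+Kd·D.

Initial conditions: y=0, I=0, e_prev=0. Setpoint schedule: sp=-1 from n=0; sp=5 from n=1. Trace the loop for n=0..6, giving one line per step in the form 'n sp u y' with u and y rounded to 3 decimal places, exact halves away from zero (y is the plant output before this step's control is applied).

0 -1 -2.000 0.000
1 5 9.750 -0.500
2 5 10.000 2.688
3 5 17.328 1.156
4 5 17.516 3.754
5 5 22.538 2.502
6 5 22.209 4.384

(exact arithmetic carried between steps; '≈' marks a value shown rounded to 6 d.p. or computed from one; I and e_prev carry over from the previous line; the table rounds u and y to 3 d.p., halves away from zero)
n=0: y=0, sp=-1, e=sp−y=-1; I=-1, D=e−e_prev=-1; u=1/4·(-1)+3/2·(-1)+1/4·(-1)=-2; next y=-1/2·0+1/4·(-2)=-0.5
n=1: y=-0.5, sp=5, e=sp−y=5.5; I=4.5, D=e−e_prev=6.5; u=1/4·5.5+3/2·4.5+1/4·6.5=9.75; next y=-1/2·(-0.5)+1/4·9.75=2.6875
n=2: y=2.6875, sp=5, e=sp−y=2.3125; I=6.8125, D=e−e_prev=-3.1875; u=1/4·2.3125+3/2·6.8125+1/4·(-3.1875)=10; next y=-1/2·2.6875+1/4·10=1.15625
n=3: y=1.15625, sp=5, e=sp−y=3.84375; I=10.65625, D=e−e_prev=1.53125; u=1/4·3.84375+3/2·10.65625+1/4·1.53125=17.328125; next y=-1/2·1.15625+1/4·17.328125≈3.753906
n=4: y≈3.753906, sp=5, e=sp−y≈1.246094; I≈11.902344, D=e−e_prev≈-2.597656; u=1/4·1.246094+3/2·11.902344+1/4·(-2.597656)≈17.515625; next y=-1/2·3.753906+1/4·17.515625≈2.501953
n=5: y≈2.501953, sp=5, e=sp−y≈2.498047; I≈14.400391, D=e−e_prev≈1.251953; u=1/4·2.498047+3/2·14.400391+1/4·1.251953≈22.538086; next y=-1/2·2.501953+1/4·22.538086≈4.383545
n=6: y≈4.383545, sp=5, e=sp−y≈0.616455; I≈15.016846, D=e−e_prev≈-1.881592; u=1/4·0.616455+3/2·15.016846+1/4·(-1.881592)≈22.208984; next y=-1/2·4.383545+1/4·22.208984≈3.360474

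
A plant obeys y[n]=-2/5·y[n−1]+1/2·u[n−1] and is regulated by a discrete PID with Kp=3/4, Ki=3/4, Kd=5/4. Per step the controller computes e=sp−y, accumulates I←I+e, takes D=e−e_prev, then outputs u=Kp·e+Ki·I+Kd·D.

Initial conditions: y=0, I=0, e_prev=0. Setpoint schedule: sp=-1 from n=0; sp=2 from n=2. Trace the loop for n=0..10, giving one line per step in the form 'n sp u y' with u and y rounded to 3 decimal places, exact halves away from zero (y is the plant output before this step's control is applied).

(exact arithmetic carried between steps; '≈' marks a value shown rounded to 6 d.p. or computed from one; I and e_prev carry over from the previous line; the table rounds u and y to 3 d.p., halves away from zero)
n=0: y=0, sp=-1, e=sp−y=-1; I=-1, D=e−e_prev=-1; u=3/4·(-1)+3/4·(-1)+5/4·(-1)=-2.75; next y=-2/5·0+1/2·(-2.75)=-1.375
n=1: y=-1.375, sp=-1, e=sp−y=0.375; I=-0.625, D=e−e_prev=1.375; u=3/4·0.375+3/4·(-0.625)+5/4·1.375=1.53125; next y=-2/5·(-1.375)+1/2·1.53125=1.315625
n=2: y=1.315625, sp=2, e=sp−y=0.684375; I=0.059375, D=e−e_prev=0.309375; u=3/4·0.684375+3/4·0.059375+5/4·0.309375≈0.944531; next y=-2/5·1.315625+1/2·0.944531≈-0.053984
n=3: y≈-0.053984, sp=2, e=sp−y≈2.053984; I≈2.113359, D=e−e_prev≈1.369609; u=3/4·2.053984+3/4·2.113359+5/4·1.369609≈4.837520; next y=-2/5·(-0.053984)+1/2·4.837520≈2.440354
n=4: y≈2.440354, sp=2, e=sp−y≈-0.440354; I≈1.673006, D=e−e_prev≈-2.494338; u=3/4·(-0.440354)+3/4·1.673006+5/4·(-2.494338)≈-2.193433; next y=-2/5·2.440354+1/2·(-2.193433)≈-2.072858
n=5: y≈-2.072858, sp=2, e=sp−y≈4.072858; I≈5.745864, D=e−e_prev≈4.513211; u=3/4·4.072858+3/4·5.745864+5/4·4.513211≈13.005556; next y=-2/5·(-2.072858)+1/2·13.005556≈7.331921
n=6: y≈7.331921, sp=2, e=sp−y≈-5.331921; I≈0.413943, D=e−e_prev≈-9.404779; u=3/4·(-5.331921)+3/4·0.413943+5/4·(-9.404779)≈-15.444457; next y=-2/5·7.331921+1/2·(-15.444457)≈-10.654997
n=7: y≈-10.654997, sp=2, e=sp−y≈12.654997; I≈13.068940, D=e−e_prev≈17.986918; u=3/4·12.654997+3/4·13.068940+5/4·17.986918≈41.776600; next y=-2/5·(-10.654997)+1/2·41.776600≈25.150299
n=8: y≈25.150299, sp=2, e=sp−y≈-23.150299; I≈-10.081359, D=e−e_prev≈-35.805296; u=3/4·(-23.150299)+3/4·(-10.081359)+5/4·(-35.805296)≈-69.680364; next y=-2/5·25.150299+1/2·(-69.680364)≈-44.900302
n=9: y≈-44.900302, sp=2, e=sp−y≈46.900302; I≈36.818942, D=e−e_prev≈70.050601; u=3/4·46.900302+3/4·36.818942+5/4·70.050601≈150.352684; next y=-2/5·(-44.900302)+1/2·150.352684≈93.136462
n=10: y≈93.136462, sp=2, e=sp−y≈-91.136462; I≈-54.317520, D=e−e_prev≈-138.036764; u=3/4·(-91.136462)+3/4·(-54.317520)+5/4·(-138.036764)≈-281.636442; next y=-2/5·93.136462+1/2·(-281.636442)≈-178.072806

0 -1 -2.750 0.000
1 -1 1.531 -1.375
2 2 0.945 1.316
3 2 4.838 -0.054
4 2 -2.193 2.440
5 2 13.006 -2.073
6 2 -15.444 7.332
7 2 41.777 -10.655
8 2 -69.680 25.150
9 2 150.353 -44.900
10 2 -281.636 93.136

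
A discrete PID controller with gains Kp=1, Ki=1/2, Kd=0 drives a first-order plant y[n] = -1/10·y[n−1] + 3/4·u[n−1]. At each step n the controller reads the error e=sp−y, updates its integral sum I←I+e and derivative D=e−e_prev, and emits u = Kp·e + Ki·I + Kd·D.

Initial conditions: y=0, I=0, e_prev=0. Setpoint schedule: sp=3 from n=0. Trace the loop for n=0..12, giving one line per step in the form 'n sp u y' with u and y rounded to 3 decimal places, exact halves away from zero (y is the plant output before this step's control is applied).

0 3 4.500 0.000
1 3 0.938 3.375
2 3 5.264 0.366
3 3 1.262 3.911
4 3 5.840 0.556
5 3 1.409 4.325
6 3 6.297 0.624
7 3 1.431 4.661
8 3 6.681 0.607
9 3 1.363 4.950
10 3 7.022 0.527
11 3 1.229 5.214
12 3 7.342 0.400

(exact arithmetic carried between steps; '≈' marks a value shown rounded to 6 d.p. or computed from one; I and e_prev carry over from the previous line; the table rounds u and y to 3 d.p., halves away from zero)
n=0: y=0, sp=3, e=sp−y=3; I=3, D=e−e_prev=3; u=1·3+1/2·3+0·3=4.5; next y=-1/10·0+3/4·4.5=3.375
n=1: y=3.375, sp=3, e=sp−y=-0.375; I=2.625, D=e−e_prev=-3.375; u=1·(-0.375)+1/2·2.625+0·(-3.375)=0.9375; next y=-1/10·3.375+3/4·0.9375=0.365625
n=2: y=0.365625, sp=3, e=sp−y=2.634375; I=5.259375, D=e−e_prev=3.009375; u=1·2.634375+1/2·5.259375+0·3.009375≈5.264063; next y=-1/10·0.365625+3/4·5.264063≈3.911484
n=3: y≈3.911484, sp=3, e=sp−y≈-0.911484; I≈4.347891, D=e−e_prev≈-3.545859; u=1·(-0.911484)+1/2·4.347891+0·(-3.545859)≈1.262461; next y=-1/10·3.911484+3/4·1.262461≈0.555697
n=4: y≈0.555697, sp=3, e=sp−y≈2.444303; I≈6.792193, D=e−e_prev≈3.355787; u=1·2.444303+1/2·6.792193+0·3.355787≈5.840399; next y=-1/10·0.555697+3/4·5.840399≈4.324730
n=5: y≈4.324730, sp=3, e=sp−y≈-1.324730; I≈5.467464, D=e−e_prev≈-3.769033; u=1·(-1.324730)+1/2·5.467464+0·(-3.769033)≈1.409002; next y=-1/10·4.324730+3/4·1.409002≈0.624278
n=6: y≈0.624278, sp=3, e=sp−y≈2.375722; I≈7.843185, D=e−e_prev≈3.700451; u=1·2.375722+1/2·7.843185+0·3.700451≈6.297314; next y=-1/10·0.624278+3/4·6.297314≈4.660558
n=7: y≈4.660558, sp=3, e=sp−y≈-1.660558; I≈6.182627, D=e−e_prev≈-4.036279; u=1·(-1.660558)+1/2·6.182627+0·(-4.036279)≈1.430756; next y=-1/10·4.660558+3/4·1.430756≈0.607011
n=8: y≈0.607011, sp=3, e=sp−y≈2.392989; I≈8.575616, D=e−e_prev≈4.053546; u=1·2.392989+1/2·8.575616+0·4.053546≈6.680797; next y=-1/10·0.607011+3/4·6.680797≈4.949897
n=9: y≈4.949897, sp=3, e=sp−y≈-1.949897; I≈6.625720, D=e−e_prev≈-4.342885; u=1·(-1.949897)+1/2·6.625720+0·(-4.342885)≈1.362963; next y=-1/10·4.949897+3/4·1.362963≈0.527233
n=10: y≈0.527233, sp=3, e=sp−y≈2.472767; I≈9.098487, D=e−e_prev≈4.422664; u=1·2.472767+1/2·9.098487+0·4.422664≈7.022011; next y=-1/10·0.527233+3/4·7.022011≈5.213785
n=11: y≈5.213785, sp=3, e=sp−y≈-2.213785; I≈6.884702, D=e−e_prev≈-4.686552; u=1·(-2.213785)+1/2·6.884702+0·(-4.686552)≈1.228566; next y=-1/10·5.213785+3/4·1.228566≈0.400046
n=12: y≈0.400046, sp=3, e=sp−y≈2.599954; I≈9.484656, D=e−e_prev≈4.813738; u=1·2.599954+1/2·9.484656+0·4.813738≈7.342282; next y=-1/10·0.400046+3/4·7.342282≈5.466707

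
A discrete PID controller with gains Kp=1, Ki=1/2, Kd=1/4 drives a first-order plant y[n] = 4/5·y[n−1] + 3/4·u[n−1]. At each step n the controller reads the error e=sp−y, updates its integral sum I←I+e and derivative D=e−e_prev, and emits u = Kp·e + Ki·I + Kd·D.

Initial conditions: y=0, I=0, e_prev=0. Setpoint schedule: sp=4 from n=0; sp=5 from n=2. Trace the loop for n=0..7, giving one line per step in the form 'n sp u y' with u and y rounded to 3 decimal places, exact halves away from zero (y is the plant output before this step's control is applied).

0 4 7.000 0.000
1 4 -1.188 5.250
2 5 4.646 3.309
3 5 -0.183 6.132
4 5 2.343 4.768
5 5 0.712 5.572
6 5 1.643 4.991
7 5 1.093 5.225

(exact arithmetic carried between steps; '≈' marks a value shown rounded to 6 d.p. or computed from one; I and e_prev carry over from the previous line; the table rounds u and y to 3 d.p., halves away from zero)
n=0: y=0, sp=4, e=sp−y=4; I=4, D=e−e_prev=4; u=1·4+1/2·4+1/4·4=7; next y=4/5·0+3/4·7=5.25
n=1: y=5.25, sp=4, e=sp−y=-1.25; I=2.75, D=e−e_prev=-5.25; u=1·(-1.25)+1/2·2.75+1/4·(-5.25)=-1.1875; next y=4/5·5.25+3/4·(-1.1875)=3.309375
n=2: y=3.309375, sp=5, e=sp−y=1.690625; I=4.440625, D=e−e_prev=2.940625; u=1·1.690625+1/2·4.440625+1/4·2.940625≈4.646094; next y=4/5·3.309375+3/4·4.646094≈6.132070
n=3: y≈6.132070, sp=5, e=sp−y≈-1.132070; I≈3.308555, D=e−e_prev≈-2.822695; u=1·(-1.132070)+1/2·3.308555+1/4·(-2.822695)≈-0.183467; next y=4/5·6.132070+3/4·(-0.183467)≈4.768056
n=4: y≈4.768056, sp=5, e=sp−y≈0.231944; I≈3.540499, D=e−e_prev≈1.364014; u=1·0.231944+1/2·3.540499+1/4·1.364014≈2.343197; next y=4/5·4.768056+3/4·2.343197≈5.571842
n=5: y≈5.571842, sp=5, e=sp−y≈-0.571842; I≈2.968656, D=e−e_prev≈-0.803786; u=1·(-0.571842)+1/2·2.968656+1/4·(-0.803786)≈0.711539; next y=4/5·5.571842+3/4·0.711539≈4.991128
n=6: y≈4.991128, sp=5, e=sp−y≈0.008872; I≈2.977528, D=e−e_prev≈0.580714; u=1·0.008872+1/2·2.977528+1/4·0.580714≈1.642814; next y=4/5·4.991128+3/4·1.642814≈5.225013
n=7: y≈5.225013, sp=5, e=sp−y≈-0.225013; I≈2.752515, D=e−e_prev≈-0.233885; u=1·(-0.225013)+1/2·2.752515+1/4·(-0.233885)≈1.092773; next y=4/5·5.225013+3/4·1.092773≈4.999590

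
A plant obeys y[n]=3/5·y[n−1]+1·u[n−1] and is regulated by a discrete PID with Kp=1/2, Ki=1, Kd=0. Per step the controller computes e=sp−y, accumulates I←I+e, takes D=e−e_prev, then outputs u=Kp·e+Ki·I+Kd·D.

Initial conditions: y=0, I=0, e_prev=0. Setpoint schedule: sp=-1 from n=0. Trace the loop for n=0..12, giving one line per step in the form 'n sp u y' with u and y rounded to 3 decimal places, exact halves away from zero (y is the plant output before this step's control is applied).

0 -1 -1.500 0.000
1 -1 -0.250 -1.500
2 -1 -0.275 -1.150
3 -1 -0.403 -0.965
4 -1 -0.413 -0.982
5 -1 -0.401 -1.002
6 -1 -0.399 -1.002
7 -1 -0.400 -1.000
8 -1 -0.400 -1.000
9 -1 -0.400 -1.000
10 -1 -0.400 -1.000
11 -1 -0.400 -1.000
12 -1 -0.400 -1.000

(exact arithmetic carried between steps; '≈' marks a value shown rounded to 6 d.p. or computed from one; I and e_prev carry over from the previous line; the table rounds u and y to 3 d.p., halves away from zero)
n=0: y=0, sp=-1, e=sp−y=-1; I=-1, D=e−e_prev=-1; u=1/2·(-1)+1·(-1)+0·(-1)=-1.5; next y=3/5·0+1·(-1.5)=-1.5
n=1: y=-1.5, sp=-1, e=sp−y=0.5; I=-0.5, D=e−e_prev=1.5; u=1/2·0.5+1·(-0.5)+0·1.5=-0.25; next y=3/5·(-1.5)+1·(-0.25)=-1.15
n=2: y=-1.15, sp=-1, e=sp−y=0.15; I=-0.35, D=e−e_prev=-0.35; u=1/2·0.15+1·(-0.35)+0·(-0.35)=-0.275; next y=3/5·(-1.15)+1·(-0.275)=-0.965
n=3: y=-0.965, sp=-1, e=sp−y=-0.035; I=-0.385, D=e−e_prev=-0.185; u=1/2·(-0.035)+1·(-0.385)+0·(-0.185)=-0.4025; next y=3/5·(-0.965)+1·(-0.4025)=-0.9815
n=4: y=-0.9815, sp=-1, e=sp−y=-0.0185; I=-0.4035, D=e−e_prev=0.0165; u=1/2·(-0.0185)+1·(-0.4035)+0·0.0165=-0.41275; next y=3/5·(-0.9815)+1·(-0.41275)=-1.00165
n=5: y=-1.00165, sp=-1, e=sp−y=0.00165; I=-0.40185, D=e−e_prev=0.02015; u=1/2·0.00165+1·(-0.40185)+0·0.02015=-0.401025; next y=3/5·(-1.00165)+1·(-0.401025)=-1.002015
n=6: y=-1.002015, sp=-1, e=sp−y=0.002015; I=-0.399835, D=e−e_prev=0.000365; u=1/2·0.002015+1·(-0.399835)+0·0.000365≈-0.398828; next y=3/5·(-1.002015)+1·(-0.398828)≈-1.000037
n=7: y≈-1.000037, sp=-1, e=sp−y≈0.000037; I≈-0.399799, D=e−e_prev≈-0.001979; u=1/2·0.000037+1·(-0.399799)+0·(-0.001979)≈-0.399780; next y=3/5·(-1.000037)+1·(-0.399780)≈-0.999802
n=8: y≈-0.999802, sp=-1, e=sp−y≈-0.000198; I≈-0.399996, D=e−e_prev≈-0.000234; u=1/2·(-0.000198)+1·(-0.399996)+0·(-0.000234)≈-0.400095; next y=3/5·(-0.999802)+1·(-0.400095)≈-0.999977
n=9: y≈-0.999977, sp=-1, e=sp−y≈-0.000023; I≈-0.400020, D=e−e_prev≈0.000174; u=1/2·(-0.000023)+1·(-0.400020)+0·0.000174≈-0.400032; next y=3/5·(-0.999977)+1·(-0.400032)≈-1.000017
n=10: y≈-1.000017, sp=-1, e=sp−y≈0.000017; I≈-0.400002, D=e−e_prev≈0.000041; u=1/2·0.000017+1·(-0.400002)+0·0.000041≈-0.399994; next y=3/5·(-1.000017)+1·(-0.399994)≈-1.000004
n=11: y≈-1.000004, sp=-1, e=sp−y≈0.000004; I≈-0.399998, D=e−e_prev≈-0.000013; u=1/2·0.000004+1·(-0.399998)+0·(-0.000013)≈-0.399996; next y=3/5·(-1.000004)+1·(-0.399996)≈-0.999999
n=12: y≈-0.999999, sp=-1, e=sp−y≈-0.000001; I≈-0.400000, D=e−e_prev≈-0.000005; u=1/2·(-0.000001)+1·(-0.400000)+0·(-0.000005)≈-0.400000; next y=3/5·(-0.999999)+1·(-0.400000)≈-0.999999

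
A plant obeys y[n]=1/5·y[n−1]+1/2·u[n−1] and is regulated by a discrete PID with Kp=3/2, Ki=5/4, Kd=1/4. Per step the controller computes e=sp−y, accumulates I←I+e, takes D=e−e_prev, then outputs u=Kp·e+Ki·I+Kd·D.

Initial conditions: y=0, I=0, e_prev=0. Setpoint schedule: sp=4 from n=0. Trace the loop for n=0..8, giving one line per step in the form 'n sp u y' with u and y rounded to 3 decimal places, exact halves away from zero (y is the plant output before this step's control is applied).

0 4 12.000 0.000
1 4 -2.000 6.000
2 4 14.400 0.200
3 4 -3.420 7.240
4 4 16.796 -0.262
5 4 -5.575 8.346
6 4 19.537 -1.118
7 4 -8.420 9.545
8 4 22.852 -2.301

(exact arithmetic carried between steps; '≈' marks a value shown rounded to 6 d.p. or computed from one; I and e_prev carry over from the previous line; the table rounds u and y to 3 d.p., halves away from zero)
n=0: y=0, sp=4, e=sp−y=4; I=4, D=e−e_prev=4; u=3/2·4+5/4·4+1/4·4=12; next y=1/5·0+1/2·12=6
n=1: y=6, sp=4, e=sp−y=-2; I=2, D=e−e_prev=-6; u=3/2·(-2)+5/4·2+1/4·(-6)=-2; next y=1/5·6+1/2·(-2)=0.2
n=2: y=0.2, sp=4, e=sp−y=3.8; I=5.8, D=e−e_prev=5.8; u=3/2·3.8+5/4·5.8+1/4·5.8=14.4; next y=1/5·0.2+1/2·14.4=7.24
n=3: y=7.24, sp=4, e=sp−y=-3.24; I=2.56, D=e−e_prev=-7.04; u=3/2·(-3.24)+5/4·2.56+1/4·(-7.04)=-3.42; next y=1/5·7.24+1/2·(-3.42)=-0.262
n=4: y=-0.262, sp=4, e=sp−y=4.262; I=6.822, D=e−e_prev=7.502; u=3/2·4.262+5/4·6.822+1/4·7.502=16.796; next y=1/5·(-0.262)+1/2·16.796=8.3456
n=5: y=8.3456, sp=4, e=sp−y=-4.3456; I=2.4764, D=e−e_prev=-8.6076; u=3/2·(-4.3456)+5/4·2.4764+1/4·(-8.6076)=-5.5748; next y=1/5·8.3456+1/2·(-5.5748)=-1.11828
n=6: y=-1.11828, sp=4, e=sp−y=5.11828; I=7.59468, D=e−e_prev=9.46388; u=3/2·5.11828+5/4·7.59468+1/4·9.46388=19.53674; next y=1/5·(-1.11828)+1/2·19.53674=9.544714
n=7: y=9.544714, sp=4, e=sp−y=-5.544714; I=2.049966, D=e−e_prev=-10.662994; u=3/2·(-5.544714)+5/4·2.049966+1/4·(-10.662994)=-8.420362; next y=1/5·9.544714+1/2·(-8.420362)≈-2.301238
n=8: y≈-2.301238, sp=4, e=sp−y≈6.301238; I≈8.351204, D=e−e_prev≈11.845952; u=3/2·6.301238+5/4·8.351204+1/4·11.845952≈22.852351; next y=1/5·(-2.301238)+1/2·22.852351≈10.965928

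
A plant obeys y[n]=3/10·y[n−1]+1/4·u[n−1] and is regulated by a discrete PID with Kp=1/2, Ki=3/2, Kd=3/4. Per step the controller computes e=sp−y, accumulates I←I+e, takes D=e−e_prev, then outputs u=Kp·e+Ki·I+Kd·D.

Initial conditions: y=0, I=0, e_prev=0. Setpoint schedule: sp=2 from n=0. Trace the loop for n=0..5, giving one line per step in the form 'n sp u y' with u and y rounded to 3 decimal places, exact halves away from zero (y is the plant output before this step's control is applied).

(exact arithmetic carried between steps; '≈' marks a value shown rounded to 6 d.p. or computed from one; I and e_prev carry over from the previous line; the table rounds u and y to 3 d.p., halves away from zero)
n=0: y=0, sp=2, e=sp−y=2; I=2, D=e−e_prev=2; u=1/2·2+3/2·2+3/4·2=5.5; next y=3/10·0+1/4·5.5=1.375
n=1: y=1.375, sp=2, e=sp−y=0.625; I=2.625, D=e−e_prev=-1.375; u=1/2·0.625+3/2·2.625+3/4·(-1.375)=3.21875; next y=3/10·1.375+1/4·3.21875≈1.217188
n=2: y≈1.217188, sp=2, e=sp−y≈0.782813; I≈3.407813, D=e−e_prev≈0.157813; u=1/2·0.782813+3/2·3.407813+3/4·0.157813≈5.621484; next y=3/10·1.217188+1/4·5.621484≈1.770527
n=3: y≈1.770527, sp=2, e=sp−y≈0.229473; I≈3.637285, D=e−e_prev≈-0.553340; u=1/2·0.229473+3/2·3.637285+3/4·(-0.553340)≈5.155659; next y=3/10·1.770527+1/4·5.155659≈1.820073
n=4: y≈1.820073, sp=2, e=sp−y≈0.179927; I≈3.817212, D=e−e_prev≈-0.049546; u=1/2·0.179927+3/2·3.817212+3/4·(-0.049546)≈5.778622; next y=3/10·1.820073+1/4·5.778622≈1.990678
n=5: y≈1.990678, sp=2, e=sp−y≈0.009322; I≈3.826535, D=e−e_prev≈-0.170605; u=1/2·0.009322+3/2·3.826535+3/4·(-0.170605)≈5.616510; next y=3/10·1.990678+1/4·5.616510≈2.001331

0 2 5.500 0.000
1 2 3.219 1.375
2 2 5.621 1.217
3 2 5.156 1.771
4 2 5.779 1.820
5 2 5.617 1.991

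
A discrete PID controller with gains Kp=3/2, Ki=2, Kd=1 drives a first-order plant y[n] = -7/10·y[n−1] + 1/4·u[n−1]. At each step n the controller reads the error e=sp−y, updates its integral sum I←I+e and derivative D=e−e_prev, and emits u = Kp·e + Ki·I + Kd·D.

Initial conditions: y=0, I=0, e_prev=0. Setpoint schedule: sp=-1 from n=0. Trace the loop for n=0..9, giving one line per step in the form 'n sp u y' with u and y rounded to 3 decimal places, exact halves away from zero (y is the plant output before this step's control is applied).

0 -1 -4.500 0.000
1 -1 -0.438 -1.125
2 -1 -9.427 0.678
3 -1 4.813 -2.831
4 -1 -22.108 3.185
5 -1 24.776 -7.757
6 -1 -59.864 11.624
7 -1 90.537 -23.102
8 -1 -178.572 38.806
9 -1 301.483 -71.807

(exact arithmetic carried between steps; '≈' marks a value shown rounded to 6 d.p. or computed from one; I and e_prev carry over from the previous line; the table rounds u and y to 3 d.p., halves away from zero)
n=0: y=0, sp=-1, e=sp−y=-1; I=-1, D=e−e_prev=-1; u=3/2·(-1)+2·(-1)+1·(-1)=-4.5; next y=-7/10·0+1/4·(-4.5)=-1.125
n=1: y=-1.125, sp=-1, e=sp−y=0.125; I=-0.875, D=e−e_prev=1.125; u=3/2·0.125+2·(-0.875)+1·1.125=-0.4375; next y=-7/10·(-1.125)+1/4·(-0.4375)=0.678125
n=2: y=0.678125, sp=-1, e=sp−y=-1.678125; I=-2.553125, D=e−e_prev=-1.803125; u=3/2·(-1.678125)+2·(-2.553125)+1·(-1.803125)≈-9.426563; next y=-7/10·0.678125+1/4·(-9.426563)≈-2.831328
n=3: y≈-2.831328, sp=-1, e=sp−y≈1.831328; I≈-0.721797, D=e−e_prev≈3.509453; u=3/2·1.831328+2·(-0.721797)+1·3.509453≈4.812852; next y=-7/10·(-2.831328)+1/4·4.812852≈3.185143
n=4: y≈3.185143, sp=-1, e=sp−y≈-4.185143; I≈-4.906939, D=e−e_prev≈-6.016471; u=3/2·(-4.185143)+2·(-4.906939)+1·(-6.016471)≈-22.108063; next y=-7/10·3.185143+1/4·(-22.108063)≈-7.756616
n=5: y≈-7.756616, sp=-1, e=sp−y≈6.756616; I≈1.849676, D=e−e_prev≈10.941758; u=3/2·6.756616+2·1.849676+1·10.941758≈24.776034; next y=-7/10·(-7.756616)+1/4·24.776034≈11.623640
n=6: y≈11.623640, sp=-1, e=sp−y≈-12.623640; I≈-10.773963, D=e−e_prev≈-19.380255; u=3/2·(-12.623640)+2·(-10.773963)+1·(-19.380255)≈-59.863641; next y=-7/10·11.623640+1/4·(-59.863641)≈-23.102458
n=7: y≈-23.102458, sp=-1, e=sp−y≈22.102458; I≈11.328495, D=e−e_prev≈34.726097; u=3/2·22.102458+2·11.328495+1·34.726097≈90.536774; next y=-7/10·(-23.102458)+1/4·90.536774≈38.805914
n=8: y≈38.805914, sp=-1, e=sp−y≈-39.805914; I≈-28.477419, D=e−e_prev≈-61.908372; u=3/2·(-39.805914)+2·(-28.477419)+1·(-61.908372)≈-178.572082; next y=-7/10·38.805914+1/4·(-178.572082)≈-71.807160
n=9: y≈-71.807160, sp=-1, e=sp−y≈70.807160; I≈42.329741, D=e−e_prev≈110.613074; u=3/2·70.807160+2·42.329741+1·110.613074≈301.483296; next y=-7/10·(-71.807160)+1/4·301.483296≈125.635836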